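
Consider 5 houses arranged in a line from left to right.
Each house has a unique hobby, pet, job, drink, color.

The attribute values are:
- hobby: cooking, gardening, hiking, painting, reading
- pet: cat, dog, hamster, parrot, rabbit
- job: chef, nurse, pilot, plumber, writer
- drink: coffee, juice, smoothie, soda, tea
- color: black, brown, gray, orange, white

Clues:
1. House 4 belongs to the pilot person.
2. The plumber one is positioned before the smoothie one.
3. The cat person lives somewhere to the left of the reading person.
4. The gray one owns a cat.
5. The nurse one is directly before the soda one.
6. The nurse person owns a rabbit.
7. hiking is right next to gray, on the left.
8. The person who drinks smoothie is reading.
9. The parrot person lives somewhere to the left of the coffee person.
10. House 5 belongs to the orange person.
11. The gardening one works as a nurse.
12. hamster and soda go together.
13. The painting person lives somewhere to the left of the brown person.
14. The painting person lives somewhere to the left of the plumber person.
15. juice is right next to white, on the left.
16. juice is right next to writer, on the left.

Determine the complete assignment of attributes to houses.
Solution:

House | Hobby | Pet | Job | Drink | Color
-----------------------------------------
  1   | gardening | rabbit | nurse | juice | black
  2   | painting | hamster | writer | soda | white
  3   | hiking | parrot | plumber | tea | brown
  4   | cooking | cat | pilot | coffee | gray
  5   | reading | dog | chef | smoothie | orange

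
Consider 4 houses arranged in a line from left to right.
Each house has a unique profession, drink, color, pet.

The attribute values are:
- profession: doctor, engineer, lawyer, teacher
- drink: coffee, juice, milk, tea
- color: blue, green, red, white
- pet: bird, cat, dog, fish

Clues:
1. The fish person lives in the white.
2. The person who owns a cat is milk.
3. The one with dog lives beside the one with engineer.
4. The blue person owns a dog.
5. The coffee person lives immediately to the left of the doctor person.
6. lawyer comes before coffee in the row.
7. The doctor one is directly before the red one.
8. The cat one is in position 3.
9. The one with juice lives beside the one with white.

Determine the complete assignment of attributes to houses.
Solution:

House | Profession | Drink | Color | Pet
----------------------------------------
  1   | lawyer | juice | blue | dog
  2   | engineer | coffee | white | fish
  3   | doctor | milk | green | cat
  4   | teacher | tea | red | bird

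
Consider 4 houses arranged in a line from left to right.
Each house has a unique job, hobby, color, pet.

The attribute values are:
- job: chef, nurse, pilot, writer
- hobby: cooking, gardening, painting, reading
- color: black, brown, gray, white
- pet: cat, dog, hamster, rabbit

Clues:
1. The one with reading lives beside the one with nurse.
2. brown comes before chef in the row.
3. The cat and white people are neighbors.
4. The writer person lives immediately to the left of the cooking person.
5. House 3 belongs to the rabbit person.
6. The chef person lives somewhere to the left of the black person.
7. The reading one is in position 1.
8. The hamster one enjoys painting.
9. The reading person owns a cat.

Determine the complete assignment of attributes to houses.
Solution:

House | Job | Hobby | Color | Pet
---------------------------------
  1   | writer | reading | brown | cat
  2   | nurse | cooking | white | dog
  3   | chef | gardening | gray | rabbit
  4   | pilot | painting | black | hamster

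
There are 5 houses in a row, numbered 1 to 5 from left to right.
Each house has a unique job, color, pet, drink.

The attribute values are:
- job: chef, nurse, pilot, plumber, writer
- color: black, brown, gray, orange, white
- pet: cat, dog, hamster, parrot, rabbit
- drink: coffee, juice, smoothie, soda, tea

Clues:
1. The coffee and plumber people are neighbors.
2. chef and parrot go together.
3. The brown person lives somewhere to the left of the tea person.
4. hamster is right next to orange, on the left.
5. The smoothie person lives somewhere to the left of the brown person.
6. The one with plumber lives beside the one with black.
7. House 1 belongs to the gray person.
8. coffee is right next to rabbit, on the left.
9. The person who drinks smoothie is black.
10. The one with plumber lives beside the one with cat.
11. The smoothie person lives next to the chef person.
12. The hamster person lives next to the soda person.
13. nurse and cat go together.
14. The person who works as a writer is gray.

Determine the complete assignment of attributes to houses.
Solution:

House | Job | Color | Pet | Drink
---------------------------------
  1   | writer | gray | hamster | coffee
  2   | plumber | orange | rabbit | soda
  3   | nurse | black | cat | smoothie
  4   | chef | brown | parrot | juice
  5   | pilot | white | dog | tea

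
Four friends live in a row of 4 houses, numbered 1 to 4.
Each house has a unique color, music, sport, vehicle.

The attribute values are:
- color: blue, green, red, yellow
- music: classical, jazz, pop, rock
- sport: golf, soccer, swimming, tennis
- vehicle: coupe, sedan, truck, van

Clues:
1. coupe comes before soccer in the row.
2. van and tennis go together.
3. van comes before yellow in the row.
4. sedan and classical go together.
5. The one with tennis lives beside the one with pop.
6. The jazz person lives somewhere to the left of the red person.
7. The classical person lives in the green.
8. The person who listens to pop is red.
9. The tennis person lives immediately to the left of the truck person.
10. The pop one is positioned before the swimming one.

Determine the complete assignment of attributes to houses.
Solution:

House | Color | Music | Sport | Vehicle
---------------------------------------
  1   | blue | jazz | tennis | van
  2   | red | pop | golf | truck
  3   | yellow | rock | swimming | coupe
  4   | green | classical | soccer | sedan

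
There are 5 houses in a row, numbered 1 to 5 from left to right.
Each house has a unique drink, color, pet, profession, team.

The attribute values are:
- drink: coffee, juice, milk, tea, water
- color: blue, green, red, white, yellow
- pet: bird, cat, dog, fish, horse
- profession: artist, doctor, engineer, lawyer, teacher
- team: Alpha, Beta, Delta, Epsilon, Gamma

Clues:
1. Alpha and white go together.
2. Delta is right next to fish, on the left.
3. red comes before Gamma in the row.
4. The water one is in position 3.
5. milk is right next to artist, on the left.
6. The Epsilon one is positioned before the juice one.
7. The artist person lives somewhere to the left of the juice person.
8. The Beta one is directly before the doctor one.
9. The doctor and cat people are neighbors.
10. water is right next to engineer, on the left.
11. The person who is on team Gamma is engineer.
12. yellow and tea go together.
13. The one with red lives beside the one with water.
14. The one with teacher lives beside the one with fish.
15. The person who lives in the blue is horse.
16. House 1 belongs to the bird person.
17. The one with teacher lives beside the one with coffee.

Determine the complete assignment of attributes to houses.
Solution:

House | Drink | Color | Pet | Profession | Team
-----------------------------------------------
  1   | milk | green | bird | teacher | Delta
  2   | coffee | red | fish | artist | Beta
  3   | water | blue | horse | doctor | Epsilon
  4   | tea | yellow | cat | engineer | Gamma
  5   | juice | white | dog | lawyer | Alpha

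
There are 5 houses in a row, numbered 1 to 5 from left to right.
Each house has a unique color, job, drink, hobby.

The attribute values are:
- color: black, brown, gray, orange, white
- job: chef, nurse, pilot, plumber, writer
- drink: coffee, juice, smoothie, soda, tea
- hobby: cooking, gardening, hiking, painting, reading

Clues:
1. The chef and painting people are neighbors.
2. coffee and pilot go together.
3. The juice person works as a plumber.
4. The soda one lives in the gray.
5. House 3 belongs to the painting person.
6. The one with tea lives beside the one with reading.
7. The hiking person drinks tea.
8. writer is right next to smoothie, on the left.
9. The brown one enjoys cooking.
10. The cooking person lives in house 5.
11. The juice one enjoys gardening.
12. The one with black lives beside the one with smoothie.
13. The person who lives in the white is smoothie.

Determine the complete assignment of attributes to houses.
Solution:

House | Color | Job | Drink | Hobby
-----------------------------------
  1   | black | writer | tea | hiking
  2   | white | chef | smoothie | reading
  3   | gray | nurse | soda | painting
  4   | orange | plumber | juice | gardening
  5   | brown | pilot | coffee | cooking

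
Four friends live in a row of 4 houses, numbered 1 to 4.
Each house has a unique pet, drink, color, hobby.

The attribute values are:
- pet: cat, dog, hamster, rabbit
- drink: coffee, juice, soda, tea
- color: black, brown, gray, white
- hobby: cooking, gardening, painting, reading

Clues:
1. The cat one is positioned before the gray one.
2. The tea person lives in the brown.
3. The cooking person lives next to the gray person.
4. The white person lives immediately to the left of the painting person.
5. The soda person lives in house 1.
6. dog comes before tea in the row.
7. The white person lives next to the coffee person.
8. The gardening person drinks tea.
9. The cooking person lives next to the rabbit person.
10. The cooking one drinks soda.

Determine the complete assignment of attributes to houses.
Solution:

House | Pet | Drink | Color | Hobby
-----------------------------------
  1   | cat | soda | white | cooking
  2   | rabbit | coffee | gray | painting
  3   | dog | juice | black | reading
  4   | hamster | tea | brown | gardening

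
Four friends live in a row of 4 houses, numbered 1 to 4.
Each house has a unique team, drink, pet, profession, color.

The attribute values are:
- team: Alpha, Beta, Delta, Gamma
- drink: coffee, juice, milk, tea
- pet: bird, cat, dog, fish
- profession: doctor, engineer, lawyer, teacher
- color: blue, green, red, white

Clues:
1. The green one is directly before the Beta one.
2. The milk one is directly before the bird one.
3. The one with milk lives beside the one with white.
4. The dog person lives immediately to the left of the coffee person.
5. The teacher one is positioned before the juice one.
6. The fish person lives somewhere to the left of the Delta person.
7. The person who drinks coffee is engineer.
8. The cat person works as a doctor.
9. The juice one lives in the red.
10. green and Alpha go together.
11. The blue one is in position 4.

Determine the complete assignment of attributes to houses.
Solution:

House | Team | Drink | Pet | Profession | Color
-----------------------------------------------
  1   | Alpha | milk | dog | teacher | green
  2   | Beta | coffee | bird | engineer | white
  3   | Gamma | juice | fish | lawyer | red
  4   | Delta | tea | cat | doctor | blue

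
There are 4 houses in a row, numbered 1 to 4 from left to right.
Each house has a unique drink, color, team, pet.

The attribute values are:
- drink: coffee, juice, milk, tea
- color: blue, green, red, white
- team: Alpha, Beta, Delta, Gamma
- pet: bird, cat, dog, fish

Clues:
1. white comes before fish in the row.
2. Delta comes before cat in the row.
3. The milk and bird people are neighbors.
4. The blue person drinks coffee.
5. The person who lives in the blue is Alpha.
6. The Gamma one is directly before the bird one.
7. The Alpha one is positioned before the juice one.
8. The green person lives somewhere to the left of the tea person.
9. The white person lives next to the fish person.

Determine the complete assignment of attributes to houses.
Solution:

House | Drink | Color | Team | Pet
----------------------------------
  1   | milk | green | Gamma | dog
  2   | tea | white | Delta | bird
  3   | coffee | blue | Alpha | fish
  4   | juice | red | Beta | cat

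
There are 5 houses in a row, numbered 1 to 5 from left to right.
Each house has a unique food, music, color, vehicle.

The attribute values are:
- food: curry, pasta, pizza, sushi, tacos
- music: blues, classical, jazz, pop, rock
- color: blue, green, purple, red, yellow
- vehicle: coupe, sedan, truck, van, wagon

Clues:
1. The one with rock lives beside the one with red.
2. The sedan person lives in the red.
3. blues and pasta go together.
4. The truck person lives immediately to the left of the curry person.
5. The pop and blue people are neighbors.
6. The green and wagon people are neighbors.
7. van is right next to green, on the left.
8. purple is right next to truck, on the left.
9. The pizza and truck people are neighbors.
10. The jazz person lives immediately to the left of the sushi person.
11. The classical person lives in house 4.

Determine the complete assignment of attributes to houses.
Solution:

House | Food | Music | Color | Vehicle
--------------------------------------
  1   | pizza | jazz | purple | van
  2   | sushi | pop | green | truck
  3   | curry | rock | blue | wagon
  4   | tacos | classical | red | sedan
  5   | pasta | blues | yellow | coupe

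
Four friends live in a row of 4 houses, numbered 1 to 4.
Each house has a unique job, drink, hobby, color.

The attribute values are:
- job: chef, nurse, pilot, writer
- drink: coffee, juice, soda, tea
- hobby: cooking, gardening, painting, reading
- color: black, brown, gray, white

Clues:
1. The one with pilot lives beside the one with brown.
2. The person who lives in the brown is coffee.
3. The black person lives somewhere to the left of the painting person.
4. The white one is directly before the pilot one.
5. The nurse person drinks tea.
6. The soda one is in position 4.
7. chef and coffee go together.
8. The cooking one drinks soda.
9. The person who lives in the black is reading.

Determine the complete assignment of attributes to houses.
Solution:

House | Job | Drink | Hobby | Color
-----------------------------------
  1   | nurse | tea | gardening | white
  2   | pilot | juice | reading | black
  3   | chef | coffee | painting | brown
  4   | writer | soda | cooking | gray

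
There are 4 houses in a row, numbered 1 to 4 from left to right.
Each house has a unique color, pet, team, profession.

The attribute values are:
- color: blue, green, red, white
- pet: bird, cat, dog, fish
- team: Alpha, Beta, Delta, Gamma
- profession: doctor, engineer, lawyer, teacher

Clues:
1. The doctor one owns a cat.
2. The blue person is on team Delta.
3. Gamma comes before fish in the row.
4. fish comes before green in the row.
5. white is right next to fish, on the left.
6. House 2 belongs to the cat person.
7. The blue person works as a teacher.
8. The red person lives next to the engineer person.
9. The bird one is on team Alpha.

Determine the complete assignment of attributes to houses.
Solution:

House | Color | Pet | Team | Profession
---------------------------------------
  1   | blue | dog | Delta | teacher
  2   | white | cat | Gamma | doctor
  3   | red | fish | Beta | lawyer
  4   | green | bird | Alpha | engineer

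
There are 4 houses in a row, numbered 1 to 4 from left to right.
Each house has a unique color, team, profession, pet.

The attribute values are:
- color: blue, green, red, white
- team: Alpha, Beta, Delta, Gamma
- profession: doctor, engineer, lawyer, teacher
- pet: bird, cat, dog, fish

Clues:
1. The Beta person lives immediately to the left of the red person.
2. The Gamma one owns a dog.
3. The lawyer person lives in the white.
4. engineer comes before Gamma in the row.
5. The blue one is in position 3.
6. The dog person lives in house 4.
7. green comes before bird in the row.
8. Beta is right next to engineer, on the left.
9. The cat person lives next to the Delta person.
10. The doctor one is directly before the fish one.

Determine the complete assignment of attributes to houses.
Solution:

House | Color | Team | Profession | Pet
---------------------------------------
  1   | green | Beta | doctor | cat
  2   | red | Delta | engineer | fish
  3   | blue | Alpha | teacher | bird
  4   | white | Gamma | lawyer | dog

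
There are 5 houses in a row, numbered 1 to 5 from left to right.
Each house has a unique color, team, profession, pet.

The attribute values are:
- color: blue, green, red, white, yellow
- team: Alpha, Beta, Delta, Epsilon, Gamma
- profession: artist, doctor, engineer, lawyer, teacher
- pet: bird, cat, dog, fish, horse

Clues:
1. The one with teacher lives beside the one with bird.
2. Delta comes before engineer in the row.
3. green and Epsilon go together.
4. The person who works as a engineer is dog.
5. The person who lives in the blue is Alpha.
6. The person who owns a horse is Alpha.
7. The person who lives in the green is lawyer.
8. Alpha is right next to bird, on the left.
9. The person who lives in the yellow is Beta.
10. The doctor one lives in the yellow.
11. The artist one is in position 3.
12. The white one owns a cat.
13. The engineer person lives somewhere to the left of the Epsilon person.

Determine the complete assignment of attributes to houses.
Solution:

House | Color | Team | Profession | Pet
---------------------------------------
  1   | blue | Alpha | teacher | horse
  2   | yellow | Beta | doctor | bird
  3   | white | Delta | artist | cat
  4   | red | Gamma | engineer | dog
  5   | green | Epsilon | lawyer | fish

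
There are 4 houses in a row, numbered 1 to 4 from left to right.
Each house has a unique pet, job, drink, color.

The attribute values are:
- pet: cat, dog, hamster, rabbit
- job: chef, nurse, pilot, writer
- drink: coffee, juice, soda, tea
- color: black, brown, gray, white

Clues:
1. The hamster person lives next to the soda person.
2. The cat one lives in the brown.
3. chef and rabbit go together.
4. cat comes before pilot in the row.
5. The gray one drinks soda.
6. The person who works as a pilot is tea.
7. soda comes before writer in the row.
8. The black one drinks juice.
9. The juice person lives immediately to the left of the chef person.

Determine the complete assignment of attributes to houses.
Solution:

House | Pet | Job | Drink | Color
---------------------------------
  1   | hamster | nurse | juice | black
  2   | rabbit | chef | soda | gray
  3   | cat | writer | coffee | brown
  4   | dog | pilot | tea | white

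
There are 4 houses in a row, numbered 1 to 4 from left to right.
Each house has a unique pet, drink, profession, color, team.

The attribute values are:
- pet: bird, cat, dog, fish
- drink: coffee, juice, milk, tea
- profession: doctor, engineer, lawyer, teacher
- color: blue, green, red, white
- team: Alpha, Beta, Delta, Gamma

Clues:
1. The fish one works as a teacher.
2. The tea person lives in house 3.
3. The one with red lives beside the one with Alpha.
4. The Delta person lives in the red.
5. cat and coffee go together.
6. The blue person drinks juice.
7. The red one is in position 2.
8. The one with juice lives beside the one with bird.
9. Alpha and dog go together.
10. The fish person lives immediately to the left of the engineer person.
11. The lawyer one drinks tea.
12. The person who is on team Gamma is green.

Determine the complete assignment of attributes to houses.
Solution:

House | Pet | Drink | Profession | Color | Team
-----------------------------------------------
  1   | fish | juice | teacher | blue | Beta
  2   | bird | milk | engineer | red | Delta
  3   | dog | tea | lawyer | white | Alpha
  4   | cat | coffee | doctor | green | Gamma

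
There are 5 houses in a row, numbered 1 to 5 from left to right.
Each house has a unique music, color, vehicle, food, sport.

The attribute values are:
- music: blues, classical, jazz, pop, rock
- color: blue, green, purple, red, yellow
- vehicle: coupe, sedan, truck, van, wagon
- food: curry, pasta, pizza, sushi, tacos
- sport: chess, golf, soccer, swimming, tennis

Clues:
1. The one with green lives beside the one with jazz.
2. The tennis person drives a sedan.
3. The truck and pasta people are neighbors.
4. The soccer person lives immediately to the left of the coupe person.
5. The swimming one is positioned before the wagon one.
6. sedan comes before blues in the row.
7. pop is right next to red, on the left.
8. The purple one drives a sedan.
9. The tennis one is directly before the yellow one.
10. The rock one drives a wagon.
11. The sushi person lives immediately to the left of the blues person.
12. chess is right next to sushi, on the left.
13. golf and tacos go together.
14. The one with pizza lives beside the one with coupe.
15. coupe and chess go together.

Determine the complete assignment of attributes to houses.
Solution:

House | Music | Color | Vehicle | Food | Sport
----------------------------------------------
  1   | pop | green | truck | pizza | soccer
  2   | jazz | red | coupe | pasta | chess
  3   | classical | purple | sedan | sushi | tennis
  4   | blues | yellow | van | curry | swimming
  5   | rock | blue | wagon | tacos | golf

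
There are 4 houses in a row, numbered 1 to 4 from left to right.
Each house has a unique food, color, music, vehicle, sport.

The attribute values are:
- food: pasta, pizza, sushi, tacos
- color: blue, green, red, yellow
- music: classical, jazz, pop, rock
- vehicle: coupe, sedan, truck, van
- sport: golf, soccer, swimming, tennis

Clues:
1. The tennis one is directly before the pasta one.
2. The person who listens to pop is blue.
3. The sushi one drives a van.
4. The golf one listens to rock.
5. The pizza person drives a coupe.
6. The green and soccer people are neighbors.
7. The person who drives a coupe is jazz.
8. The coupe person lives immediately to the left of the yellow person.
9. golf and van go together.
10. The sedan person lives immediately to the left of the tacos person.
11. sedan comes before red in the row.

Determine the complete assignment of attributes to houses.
Solution:

House | Food | Color | Music | Vehicle | Sport
----------------------------------------------
  1   | pizza | green | jazz | coupe | tennis
  2   | pasta | yellow | classical | sedan | soccer
  3   | tacos | blue | pop | truck | swimming
  4   | sushi | red | rock | van | golf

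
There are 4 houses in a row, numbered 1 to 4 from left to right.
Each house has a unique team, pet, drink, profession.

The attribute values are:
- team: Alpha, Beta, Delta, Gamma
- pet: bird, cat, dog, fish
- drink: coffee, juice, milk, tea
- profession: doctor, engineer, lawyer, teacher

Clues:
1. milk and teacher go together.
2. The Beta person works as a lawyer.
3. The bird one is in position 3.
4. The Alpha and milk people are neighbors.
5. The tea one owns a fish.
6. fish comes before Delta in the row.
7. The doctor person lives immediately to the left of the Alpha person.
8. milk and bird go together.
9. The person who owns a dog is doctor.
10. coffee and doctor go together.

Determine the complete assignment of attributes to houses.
Solution:

House | Team | Pet | Drink | Profession
---------------------------------------
  1   | Gamma | dog | coffee | doctor
  2   | Alpha | fish | tea | engineer
  3   | Delta | bird | milk | teacher
  4   | Beta | cat | juice | lawyer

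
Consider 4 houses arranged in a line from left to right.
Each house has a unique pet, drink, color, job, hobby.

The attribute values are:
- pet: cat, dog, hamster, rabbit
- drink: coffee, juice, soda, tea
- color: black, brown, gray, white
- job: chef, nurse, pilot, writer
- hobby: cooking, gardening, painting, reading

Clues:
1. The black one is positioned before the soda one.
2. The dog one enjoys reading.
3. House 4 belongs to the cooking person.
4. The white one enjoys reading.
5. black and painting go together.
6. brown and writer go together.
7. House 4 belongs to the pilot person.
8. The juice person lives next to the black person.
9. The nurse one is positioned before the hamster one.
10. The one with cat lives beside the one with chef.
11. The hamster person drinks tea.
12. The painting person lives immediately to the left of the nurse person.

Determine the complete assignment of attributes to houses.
Solution:

House | Pet | Drink | Color | Job | Hobby
-----------------------------------------
  1   | cat | juice | brown | writer | gardening
  2   | rabbit | coffee | black | chef | painting
  3   | dog | soda | white | nurse | reading
  4   | hamster | tea | gray | pilot | cooking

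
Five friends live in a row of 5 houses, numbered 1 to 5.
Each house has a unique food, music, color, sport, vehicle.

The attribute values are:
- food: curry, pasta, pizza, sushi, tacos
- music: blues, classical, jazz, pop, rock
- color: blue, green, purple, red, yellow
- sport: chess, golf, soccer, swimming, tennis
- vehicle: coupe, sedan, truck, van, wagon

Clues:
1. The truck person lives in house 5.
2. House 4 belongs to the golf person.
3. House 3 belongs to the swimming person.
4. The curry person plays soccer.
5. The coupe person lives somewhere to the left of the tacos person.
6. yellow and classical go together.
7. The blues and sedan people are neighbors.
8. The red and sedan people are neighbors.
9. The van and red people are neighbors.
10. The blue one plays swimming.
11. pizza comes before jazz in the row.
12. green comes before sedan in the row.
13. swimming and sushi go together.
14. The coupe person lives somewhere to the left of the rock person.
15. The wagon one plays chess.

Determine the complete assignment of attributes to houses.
Solution:

House | Food | Music | Color | Sport | Vehicle
----------------------------------------------
  1   | curry | pop | green | soccer | van
  2   | pizza | blues | red | chess | wagon
  3   | sushi | jazz | blue | swimming | sedan
  4   | pasta | classical | yellow | golf | coupe
  5   | tacos | rock | purple | tennis | truck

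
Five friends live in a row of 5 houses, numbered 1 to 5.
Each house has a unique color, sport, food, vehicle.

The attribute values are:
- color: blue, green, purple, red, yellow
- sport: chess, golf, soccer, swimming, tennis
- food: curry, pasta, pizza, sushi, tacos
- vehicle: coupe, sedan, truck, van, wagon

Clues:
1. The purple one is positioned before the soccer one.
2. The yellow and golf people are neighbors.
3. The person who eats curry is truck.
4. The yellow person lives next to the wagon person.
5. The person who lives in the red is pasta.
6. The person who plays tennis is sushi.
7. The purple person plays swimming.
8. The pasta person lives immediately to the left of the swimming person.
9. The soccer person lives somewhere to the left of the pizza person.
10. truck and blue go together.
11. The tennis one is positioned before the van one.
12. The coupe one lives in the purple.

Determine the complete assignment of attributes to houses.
Solution:

House | Color | Sport | Food | Vehicle
--------------------------------------
  1   | yellow | tennis | sushi | sedan
  2   | red | golf | pasta | wagon
  3   | purple | swimming | tacos | coupe
  4   | blue | soccer | curry | truck
  5   | green | chess | pizza | van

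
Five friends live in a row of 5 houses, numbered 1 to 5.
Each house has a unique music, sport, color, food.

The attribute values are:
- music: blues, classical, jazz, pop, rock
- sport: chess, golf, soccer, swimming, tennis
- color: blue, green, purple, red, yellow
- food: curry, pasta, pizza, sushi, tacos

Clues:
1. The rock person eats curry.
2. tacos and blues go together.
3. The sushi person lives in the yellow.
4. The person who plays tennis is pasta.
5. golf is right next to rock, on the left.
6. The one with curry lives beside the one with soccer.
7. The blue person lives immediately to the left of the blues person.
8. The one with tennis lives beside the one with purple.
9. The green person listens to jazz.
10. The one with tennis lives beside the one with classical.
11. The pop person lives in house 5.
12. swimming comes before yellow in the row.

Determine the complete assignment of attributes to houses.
Solution:

House | Music | Sport | Color | Food
------------------------------------
  1   | jazz | tennis | green | pasta
  2   | classical | golf | purple | pizza
  3   | rock | swimming | blue | curry
  4   | blues | soccer | red | tacos
  5   | pop | chess | yellow | sushi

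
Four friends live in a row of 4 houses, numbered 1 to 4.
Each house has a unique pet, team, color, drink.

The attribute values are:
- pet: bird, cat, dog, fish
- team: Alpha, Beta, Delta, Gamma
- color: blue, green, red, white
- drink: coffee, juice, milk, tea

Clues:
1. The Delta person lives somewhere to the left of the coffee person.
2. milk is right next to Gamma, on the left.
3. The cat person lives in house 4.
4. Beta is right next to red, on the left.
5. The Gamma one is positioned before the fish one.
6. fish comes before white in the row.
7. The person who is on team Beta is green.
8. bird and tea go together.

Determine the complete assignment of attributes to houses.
Solution:

House | Pet | Team | Color | Drink
----------------------------------
  1   | dog | Beta | green | milk
  2   | bird | Gamma | red | tea
  3   | fish | Delta | blue | juice
  4   | cat | Alpha | white | coffee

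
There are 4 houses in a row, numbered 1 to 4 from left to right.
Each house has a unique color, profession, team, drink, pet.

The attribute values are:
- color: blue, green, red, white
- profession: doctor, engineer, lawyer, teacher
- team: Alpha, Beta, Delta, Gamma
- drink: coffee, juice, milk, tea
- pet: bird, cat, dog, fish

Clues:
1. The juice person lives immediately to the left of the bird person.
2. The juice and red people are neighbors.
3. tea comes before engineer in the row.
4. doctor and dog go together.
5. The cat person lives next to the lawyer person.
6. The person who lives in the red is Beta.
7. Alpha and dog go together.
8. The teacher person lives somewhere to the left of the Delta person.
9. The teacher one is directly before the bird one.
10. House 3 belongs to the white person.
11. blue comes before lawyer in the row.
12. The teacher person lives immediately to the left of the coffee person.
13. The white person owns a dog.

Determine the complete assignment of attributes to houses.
Solution:

House | Color | Profession | Team | Drink | Pet
-----------------------------------------------
  1   | blue | teacher | Gamma | juice | cat
  2   | red | lawyer | Beta | coffee | bird
  3   | white | doctor | Alpha | tea | dog
  4   | green | engineer | Delta | milk | fish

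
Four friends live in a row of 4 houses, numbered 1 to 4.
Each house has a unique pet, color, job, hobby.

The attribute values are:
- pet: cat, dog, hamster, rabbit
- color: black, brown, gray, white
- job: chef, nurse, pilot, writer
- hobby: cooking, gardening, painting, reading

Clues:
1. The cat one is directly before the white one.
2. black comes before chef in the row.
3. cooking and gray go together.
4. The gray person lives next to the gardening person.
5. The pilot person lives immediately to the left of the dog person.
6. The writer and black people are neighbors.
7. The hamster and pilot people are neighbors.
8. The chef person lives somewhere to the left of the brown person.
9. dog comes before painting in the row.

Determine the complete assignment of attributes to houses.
Solution:

House | Pet | Color | Job | Hobby
---------------------------------
  1   | hamster | gray | writer | cooking
  2   | cat | black | pilot | gardening
  3   | dog | white | chef | reading
  4   | rabbit | brown | nurse | painting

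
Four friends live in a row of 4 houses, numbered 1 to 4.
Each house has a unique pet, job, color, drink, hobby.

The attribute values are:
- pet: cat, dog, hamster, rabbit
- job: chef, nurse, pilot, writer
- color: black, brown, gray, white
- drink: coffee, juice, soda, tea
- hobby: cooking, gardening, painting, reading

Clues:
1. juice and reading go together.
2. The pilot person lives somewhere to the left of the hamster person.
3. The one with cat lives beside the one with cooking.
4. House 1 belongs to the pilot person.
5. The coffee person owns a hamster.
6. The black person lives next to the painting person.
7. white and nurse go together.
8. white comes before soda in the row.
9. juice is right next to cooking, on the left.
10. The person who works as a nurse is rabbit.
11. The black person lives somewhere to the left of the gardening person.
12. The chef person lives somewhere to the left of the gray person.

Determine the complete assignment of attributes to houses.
Solution:

House | Pet | Job | Color | Drink | Hobby
-----------------------------------------
  1   | cat | pilot | brown | juice | reading
  2   | hamster | chef | black | coffee | cooking
  3   | rabbit | nurse | white | tea | painting
  4   | dog | writer | gray | soda | gardening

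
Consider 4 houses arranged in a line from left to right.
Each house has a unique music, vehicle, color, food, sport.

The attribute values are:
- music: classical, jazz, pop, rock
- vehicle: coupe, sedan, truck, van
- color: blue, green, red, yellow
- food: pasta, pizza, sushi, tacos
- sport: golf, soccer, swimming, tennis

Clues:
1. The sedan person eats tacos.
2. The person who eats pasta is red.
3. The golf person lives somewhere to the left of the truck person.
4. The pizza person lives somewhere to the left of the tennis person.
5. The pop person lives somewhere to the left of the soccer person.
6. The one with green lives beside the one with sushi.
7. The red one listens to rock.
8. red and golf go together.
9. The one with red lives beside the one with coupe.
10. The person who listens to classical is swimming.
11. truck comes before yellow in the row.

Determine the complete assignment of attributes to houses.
Solution:

House | Music | Vehicle | Color | Food | Sport
----------------------------------------------
  1   | rock | van | red | pasta | golf
  2   | classical | coupe | green | pizza | swimming
  3   | pop | truck | blue | sushi | tennis
  4   | jazz | sedan | yellow | tacos | soccer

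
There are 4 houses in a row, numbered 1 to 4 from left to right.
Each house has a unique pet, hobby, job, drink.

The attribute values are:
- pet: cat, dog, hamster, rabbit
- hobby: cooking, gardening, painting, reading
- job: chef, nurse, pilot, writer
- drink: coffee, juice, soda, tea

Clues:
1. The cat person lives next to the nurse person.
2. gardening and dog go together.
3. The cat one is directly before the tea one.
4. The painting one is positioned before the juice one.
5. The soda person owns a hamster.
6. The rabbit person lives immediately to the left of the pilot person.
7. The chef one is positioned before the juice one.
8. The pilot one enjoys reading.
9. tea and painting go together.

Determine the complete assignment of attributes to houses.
Solution:

House | Pet | Hobby | Job | Drink
---------------------------------
  1   | cat | cooking | chef | coffee
  2   | rabbit | painting | nurse | tea
  3   | hamster | reading | pilot | soda
  4   | dog | gardening | writer | juice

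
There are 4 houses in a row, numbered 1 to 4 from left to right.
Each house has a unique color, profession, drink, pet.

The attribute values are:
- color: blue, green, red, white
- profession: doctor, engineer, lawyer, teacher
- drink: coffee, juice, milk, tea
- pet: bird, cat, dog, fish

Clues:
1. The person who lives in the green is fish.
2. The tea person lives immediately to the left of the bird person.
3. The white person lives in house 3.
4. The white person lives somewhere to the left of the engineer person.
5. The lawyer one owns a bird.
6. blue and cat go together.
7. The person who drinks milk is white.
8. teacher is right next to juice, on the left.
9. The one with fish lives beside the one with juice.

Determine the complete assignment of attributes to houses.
Solution:

House | Color | Profession | Drink | Pet
----------------------------------------
  1   | green | teacher | tea | fish
  2   | red | lawyer | juice | bird
  3   | white | doctor | milk | dog
  4   | blue | engineer | coffee | cat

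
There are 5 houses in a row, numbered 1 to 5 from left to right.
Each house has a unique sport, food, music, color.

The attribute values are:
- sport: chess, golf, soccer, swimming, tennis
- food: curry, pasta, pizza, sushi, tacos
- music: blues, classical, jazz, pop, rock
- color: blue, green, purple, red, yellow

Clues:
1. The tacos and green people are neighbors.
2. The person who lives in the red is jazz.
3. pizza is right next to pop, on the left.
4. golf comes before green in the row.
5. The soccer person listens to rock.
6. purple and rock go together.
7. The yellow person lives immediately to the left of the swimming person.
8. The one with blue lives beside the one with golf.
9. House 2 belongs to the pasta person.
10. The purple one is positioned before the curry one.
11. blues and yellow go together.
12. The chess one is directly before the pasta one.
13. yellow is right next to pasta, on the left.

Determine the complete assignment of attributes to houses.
Solution:

House | Sport | Food | Music | Color
------------------------------------
  1   | chess | pizza | blues | yellow
  2   | swimming | pasta | pop | blue
  3   | golf | sushi | jazz | red
  4   | soccer | tacos | rock | purple
  5   | tennis | curry | classical | green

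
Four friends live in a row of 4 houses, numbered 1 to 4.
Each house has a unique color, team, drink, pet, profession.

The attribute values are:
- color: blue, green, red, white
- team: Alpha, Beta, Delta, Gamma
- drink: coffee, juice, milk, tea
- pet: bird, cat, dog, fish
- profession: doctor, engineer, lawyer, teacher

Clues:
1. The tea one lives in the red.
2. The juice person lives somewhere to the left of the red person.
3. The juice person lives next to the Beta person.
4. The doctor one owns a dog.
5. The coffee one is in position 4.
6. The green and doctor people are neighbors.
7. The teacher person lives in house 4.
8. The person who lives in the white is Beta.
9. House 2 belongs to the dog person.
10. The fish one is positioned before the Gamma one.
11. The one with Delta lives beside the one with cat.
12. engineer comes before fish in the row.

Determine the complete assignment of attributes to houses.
Solution:

House | Color | Team | Drink | Pet | Profession
-----------------------------------------------
  1   | green | Alpha | juice | bird | engineer
  2   | white | Beta | milk | dog | doctor
  3   | red | Delta | tea | fish | lawyer
  4   | blue | Gamma | coffee | cat | teacher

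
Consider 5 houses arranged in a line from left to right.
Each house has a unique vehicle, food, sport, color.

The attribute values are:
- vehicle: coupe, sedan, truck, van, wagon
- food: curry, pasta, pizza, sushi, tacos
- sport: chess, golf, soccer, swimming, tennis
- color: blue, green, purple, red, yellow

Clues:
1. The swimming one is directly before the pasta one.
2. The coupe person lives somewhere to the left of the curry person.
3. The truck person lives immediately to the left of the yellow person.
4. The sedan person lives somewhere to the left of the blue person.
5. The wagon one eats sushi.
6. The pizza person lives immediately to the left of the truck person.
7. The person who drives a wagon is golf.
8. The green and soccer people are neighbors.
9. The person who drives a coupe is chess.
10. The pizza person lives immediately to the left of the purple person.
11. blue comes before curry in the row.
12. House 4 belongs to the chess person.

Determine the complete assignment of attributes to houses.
Solution:

House | Vehicle | Food | Sport | Color
--------------------------------------
  1   | sedan | pizza | swimming | green
  2   | truck | pasta | soccer | purple
  3   | wagon | sushi | golf | yellow
  4   | coupe | tacos | chess | blue
  5   | van | curry | tennis | red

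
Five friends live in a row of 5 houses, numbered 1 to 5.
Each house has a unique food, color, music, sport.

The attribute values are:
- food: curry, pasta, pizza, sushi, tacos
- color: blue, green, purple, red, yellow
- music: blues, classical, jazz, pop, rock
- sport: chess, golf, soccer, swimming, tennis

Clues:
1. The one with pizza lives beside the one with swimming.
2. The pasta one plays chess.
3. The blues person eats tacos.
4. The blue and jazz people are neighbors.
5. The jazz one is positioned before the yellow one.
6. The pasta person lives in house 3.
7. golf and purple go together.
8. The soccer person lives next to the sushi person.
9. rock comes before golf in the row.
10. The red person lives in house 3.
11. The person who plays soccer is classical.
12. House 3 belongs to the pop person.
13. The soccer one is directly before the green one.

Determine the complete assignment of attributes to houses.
Solution:

House | Food | Color | Music | Sport
------------------------------------
  1   | pizza | blue | classical | soccer
  2   | sushi | green | jazz | swimming
  3   | pasta | red | pop | chess
  4   | curry | yellow | rock | tennis
  5   | tacos | purple | blues | golf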